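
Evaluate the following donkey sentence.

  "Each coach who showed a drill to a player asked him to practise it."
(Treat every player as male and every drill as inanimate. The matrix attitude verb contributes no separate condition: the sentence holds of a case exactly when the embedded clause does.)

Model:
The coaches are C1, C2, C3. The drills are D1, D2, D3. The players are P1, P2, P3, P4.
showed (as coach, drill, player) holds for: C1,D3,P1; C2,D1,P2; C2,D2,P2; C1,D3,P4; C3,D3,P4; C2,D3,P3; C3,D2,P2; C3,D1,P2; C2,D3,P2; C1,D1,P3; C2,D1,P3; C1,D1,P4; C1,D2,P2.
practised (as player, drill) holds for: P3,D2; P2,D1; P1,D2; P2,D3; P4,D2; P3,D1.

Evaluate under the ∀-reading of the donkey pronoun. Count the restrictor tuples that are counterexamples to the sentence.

8

"him" takes "a player" as antecedent and "it" takes "a drill"; both are donkey pronouns co-varying with the restrictor.
Strong reading: for every (c,d,p) with showed(c,d,p), practised(p,d).
Restrictor triples: (C1,D1,P3)→practised(P3,D1) ✓  (C1,D1,P4)→practised(P4,D1) ✗  (C1,D2,P2)→practised(P2,D2) ✗  (C1,D3,P1)→practised(P1,D3) ✗  (C1,D3,P4)→practised(P4,D3) ✗  (C2,D1,P2)→practised(P2,D1) ✓  (C2,D1,P3)→practised(P3,D1) ✓  (C2,D2,P2)→practised(P2,D2) ✗  (C2,D3,P2)→practised(P2,D3) ✓  (C2,D3,P3)→practised(P3,D3) ✗  (C3,D1,P2)→practised(P2,D1) ✓  (C3,D2,P2)→practised(P2,D2) ✗  (C3,D3,P4)→practised(P4,D3) ✗
Counterexamples (restrictor triples failing the scope): 8.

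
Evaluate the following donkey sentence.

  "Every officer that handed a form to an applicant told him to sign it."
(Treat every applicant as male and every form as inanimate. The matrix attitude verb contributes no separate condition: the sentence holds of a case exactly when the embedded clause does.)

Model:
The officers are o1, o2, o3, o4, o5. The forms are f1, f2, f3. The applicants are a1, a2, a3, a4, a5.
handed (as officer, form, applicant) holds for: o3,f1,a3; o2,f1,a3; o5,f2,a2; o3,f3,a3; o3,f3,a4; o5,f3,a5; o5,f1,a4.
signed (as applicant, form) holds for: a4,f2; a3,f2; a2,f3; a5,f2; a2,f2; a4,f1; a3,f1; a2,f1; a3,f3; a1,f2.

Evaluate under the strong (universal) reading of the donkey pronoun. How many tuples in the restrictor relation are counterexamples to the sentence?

"him" takes "an applicant" as antecedent and "it" takes "a form"; both are donkey pronouns co-varying with the restrictor.
Strong reading: for every (o,f,a) with handed(o,f,a), signed(a,f).
Restrictor triples: (o2,f1,a3)→signed(a3,f1) ✓  (o3,f1,a3)→signed(a3,f1) ✓  (o3,f3,a3)→signed(a3,f3) ✓  (o3,f3,a4)→signed(a4,f3) ✗  (o5,f1,a4)→signed(a4,f1) ✓  (o5,f2,a2)→signed(a2,f2) ✓  (o5,f3,a5)→signed(a5,f3) ✗
Counterexamples (restrictor triples failing the scope): 2.

2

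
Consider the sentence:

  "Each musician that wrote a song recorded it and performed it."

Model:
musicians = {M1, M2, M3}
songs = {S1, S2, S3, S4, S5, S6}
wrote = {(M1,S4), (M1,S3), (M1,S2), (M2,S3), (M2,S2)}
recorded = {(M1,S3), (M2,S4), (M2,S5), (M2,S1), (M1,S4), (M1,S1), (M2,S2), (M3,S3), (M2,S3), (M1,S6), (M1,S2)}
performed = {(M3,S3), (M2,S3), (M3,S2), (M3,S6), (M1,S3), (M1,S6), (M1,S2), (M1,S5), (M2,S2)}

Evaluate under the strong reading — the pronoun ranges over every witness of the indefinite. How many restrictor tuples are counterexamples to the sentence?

1

"it" takes "a song" as antecedent — a donkey pronoun bound across the clause boundary.
Strong reading: for every (m,s) with wrote(m,s), recorded(m,s) ∧ performed(m,s).
Restrictor pairs: (M1,S2) ✓  (M1,S3) ✓  (M1,S4) ✗  (M2,S2) ✓  (M2,S3) ✓
Counterexamples (restrictor pairs failing the scope): 1.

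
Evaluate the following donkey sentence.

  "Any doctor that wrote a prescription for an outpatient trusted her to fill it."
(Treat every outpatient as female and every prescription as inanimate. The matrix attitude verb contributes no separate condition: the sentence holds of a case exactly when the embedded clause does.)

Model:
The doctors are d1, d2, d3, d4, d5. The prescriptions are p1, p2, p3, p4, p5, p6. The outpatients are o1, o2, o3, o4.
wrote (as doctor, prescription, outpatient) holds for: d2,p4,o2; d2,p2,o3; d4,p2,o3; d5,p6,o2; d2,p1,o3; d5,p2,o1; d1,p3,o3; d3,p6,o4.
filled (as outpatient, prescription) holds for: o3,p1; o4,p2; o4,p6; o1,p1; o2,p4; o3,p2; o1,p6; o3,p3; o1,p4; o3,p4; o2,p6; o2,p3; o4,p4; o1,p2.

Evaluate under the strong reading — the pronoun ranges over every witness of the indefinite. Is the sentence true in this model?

"her" takes "an outpatient" as antecedent and "it" takes "a prescription"; both are donkey pronouns co-varying with the restrictor.
Strong reading: for every (d,p,o) with wrote(d,p,o), filled(o,p).
Restrictor triples: (d1,p3,o3)→filled(o3,p3) ✓  (d2,p1,o3)→filled(o3,p1) ✓  (d2,p2,o3)→filled(o3,p2) ✓  (d2,p4,o2)→filled(o2,p4) ✓  (d3,p6,o4)→filled(o4,p6) ✓  (d4,p2,o3)→filled(o3,p2) ✓  (d5,p2,o1)→filled(o1,p2) ✓  (d5,p6,o2)→filled(o2,p6) ✓
Every restrictor triple satisfies the scope.

True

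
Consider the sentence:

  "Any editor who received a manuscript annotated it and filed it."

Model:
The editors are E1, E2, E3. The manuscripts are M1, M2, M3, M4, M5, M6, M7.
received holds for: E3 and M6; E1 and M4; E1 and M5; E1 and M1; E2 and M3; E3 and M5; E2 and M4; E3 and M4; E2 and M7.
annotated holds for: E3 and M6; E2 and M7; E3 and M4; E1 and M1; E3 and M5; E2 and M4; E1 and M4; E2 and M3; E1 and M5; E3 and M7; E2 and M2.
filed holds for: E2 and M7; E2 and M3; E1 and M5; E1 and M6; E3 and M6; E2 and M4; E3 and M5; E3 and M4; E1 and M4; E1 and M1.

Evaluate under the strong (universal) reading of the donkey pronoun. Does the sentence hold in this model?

True

"it" takes "a manuscript" as antecedent — a donkey pronoun bound across the clause boundary.
Strong reading: for every (e,m) with received(e,m), annotated(e,m) ∧ filed(e,m).
Restrictor pairs: (E1,M1) ✓  (E1,M4) ✓  (E1,M5) ✓  (E2,M3) ✓  (E2,M4) ✓  (E2,M7) ✓  (E3,M4) ✓  (E3,M5) ✓  (E3,M6) ✓
Every restrictor pair satisfies the scope.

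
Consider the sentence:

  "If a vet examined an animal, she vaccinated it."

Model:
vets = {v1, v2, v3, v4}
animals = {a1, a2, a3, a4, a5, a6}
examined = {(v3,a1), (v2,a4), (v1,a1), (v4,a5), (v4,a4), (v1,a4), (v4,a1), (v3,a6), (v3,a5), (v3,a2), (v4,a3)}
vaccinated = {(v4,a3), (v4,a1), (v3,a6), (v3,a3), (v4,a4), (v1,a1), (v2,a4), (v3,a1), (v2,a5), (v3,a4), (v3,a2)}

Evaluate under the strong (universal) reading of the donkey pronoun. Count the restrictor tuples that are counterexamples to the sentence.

3

"it" takes "an animal" as antecedent — a donkey pronoun bound across the clause boundary.
Strong reading: for every (v,a) with examined(v,a), vaccinated(v,a).
Restrictor pairs: (v1,a1) ✓  (v1,a4) ✗  (v2,a4) ✓  (v3,a1) ✓  (v3,a2) ✓  (v3,a5) ✗  (v3,a6) ✓  (v4,a1) ✓  (v4,a3) ✓  (v4,a4) ✓  (v4,a5) ✗
Counterexamples (restrictor pairs failing the scope): 3.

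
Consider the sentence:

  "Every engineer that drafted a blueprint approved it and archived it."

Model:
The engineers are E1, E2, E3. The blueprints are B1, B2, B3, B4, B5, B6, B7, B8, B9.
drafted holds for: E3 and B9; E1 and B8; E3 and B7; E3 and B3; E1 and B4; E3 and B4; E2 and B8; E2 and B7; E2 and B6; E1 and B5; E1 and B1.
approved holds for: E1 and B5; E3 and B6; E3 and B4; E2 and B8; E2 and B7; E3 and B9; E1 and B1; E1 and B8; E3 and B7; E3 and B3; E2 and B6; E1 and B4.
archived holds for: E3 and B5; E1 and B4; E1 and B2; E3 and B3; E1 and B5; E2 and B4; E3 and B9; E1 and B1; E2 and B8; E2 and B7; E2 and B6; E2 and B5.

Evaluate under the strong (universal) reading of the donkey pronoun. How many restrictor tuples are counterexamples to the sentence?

"it" takes "a blueprint" as antecedent — a donkey pronoun bound across the clause boundary.
Strong reading: for every (e,b) with drafted(e,b), approved(e,b) ∧ archived(e,b).
Restrictor pairs: (E1,B1) ✓  (E1,B4) ✓  (E1,B5) ✓  (E1,B8) ✗  (E2,B6) ✓  (E2,B7) ✓  (E2,B8) ✓  (E3,B3) ✓  (E3,B4) ✗  (E3,B7) ✗  (E3,B9) ✓
Counterexamples (restrictor pairs failing the scope): 3.

3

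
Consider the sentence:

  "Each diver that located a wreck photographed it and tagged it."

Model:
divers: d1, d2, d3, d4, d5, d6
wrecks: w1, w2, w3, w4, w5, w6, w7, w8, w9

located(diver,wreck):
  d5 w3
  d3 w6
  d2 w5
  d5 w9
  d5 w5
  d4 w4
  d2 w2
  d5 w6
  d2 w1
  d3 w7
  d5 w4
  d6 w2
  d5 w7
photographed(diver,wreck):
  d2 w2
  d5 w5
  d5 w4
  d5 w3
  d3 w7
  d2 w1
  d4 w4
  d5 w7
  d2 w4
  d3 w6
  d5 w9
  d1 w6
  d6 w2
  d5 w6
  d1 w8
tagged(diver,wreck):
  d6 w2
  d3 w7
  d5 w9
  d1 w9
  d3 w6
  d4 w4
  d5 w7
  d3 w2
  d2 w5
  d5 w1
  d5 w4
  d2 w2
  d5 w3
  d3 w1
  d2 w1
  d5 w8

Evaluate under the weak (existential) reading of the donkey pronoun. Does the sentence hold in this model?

True

"it" takes "a wreck" as antecedent — a donkey pronoun bound across the clause boundary.
Weak reading: every diver d with some located-wreck has at least one located-wreck w such that photographed(d,w) ∧ tagged(d,w).
Per diver: d2:✓  d3:✓  d4:✓  d5:✓  d6:✓
Every diver in the restrictor has a witness.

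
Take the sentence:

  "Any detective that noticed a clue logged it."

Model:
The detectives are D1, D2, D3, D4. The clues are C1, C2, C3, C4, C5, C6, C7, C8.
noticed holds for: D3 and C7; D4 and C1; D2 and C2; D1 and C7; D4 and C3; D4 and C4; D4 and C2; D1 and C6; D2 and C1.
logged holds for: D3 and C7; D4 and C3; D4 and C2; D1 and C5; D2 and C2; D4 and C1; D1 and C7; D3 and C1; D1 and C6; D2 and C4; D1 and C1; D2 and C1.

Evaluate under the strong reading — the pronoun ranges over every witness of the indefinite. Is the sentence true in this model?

"it" takes "a clue" as antecedent — a donkey pronoun bound across the clause boundary.
Strong reading: for every (d,c) with noticed(d,c), logged(d,c).
Restrictor pairs: (D1,C6) ✓  (D1,C7) ✓  (D2,C1) ✓  (D2,C2) ✓  (D3,C7) ✓  (D4,C1) ✓  (D4,C2) ✓  (D4,C3) ✓  (D4,C4) ✗
Counterexample: (D4,C4) is in noticed but fails the scope.

False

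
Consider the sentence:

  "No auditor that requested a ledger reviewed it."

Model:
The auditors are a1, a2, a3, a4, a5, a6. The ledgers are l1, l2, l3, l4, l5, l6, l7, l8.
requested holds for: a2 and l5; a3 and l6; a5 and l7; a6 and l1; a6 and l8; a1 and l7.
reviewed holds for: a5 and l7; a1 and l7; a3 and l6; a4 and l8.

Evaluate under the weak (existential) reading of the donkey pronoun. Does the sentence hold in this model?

False

"it" takes "a ledger" as antecedent — a donkey pronoun bound across the clause boundary.
Truth condition: for no (a,l) with requested(a,l) does reviewed(a,l) hold.
Restrictor pairs — does the scope hold? (a1,l7):holds  (a2,l5):fails  (a3,l6):holds  (a5,l7):holds  (a6,l1):fails  (a6,l8):fails
Scope holds for 3 pair(s), so the sentence is false.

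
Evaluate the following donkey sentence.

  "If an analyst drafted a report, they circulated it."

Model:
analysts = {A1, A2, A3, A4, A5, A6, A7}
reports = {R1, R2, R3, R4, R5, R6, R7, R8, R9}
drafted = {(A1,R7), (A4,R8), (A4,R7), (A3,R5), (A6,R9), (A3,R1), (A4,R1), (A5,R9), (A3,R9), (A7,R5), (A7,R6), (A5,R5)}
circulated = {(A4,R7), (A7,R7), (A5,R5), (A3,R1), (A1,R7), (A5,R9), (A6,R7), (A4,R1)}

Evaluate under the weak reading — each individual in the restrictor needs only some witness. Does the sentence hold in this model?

"it" takes "a report" as antecedent — a donkey pronoun bound across the clause boundary.
Weak reading: every analyst a with some drafted-report has at least one drafted-report r such that circulated(a,r).
Per analyst: A1:✓  A3:✓  A4:✓  A5:✓  A6:✗  A7:✗
A6 has no witness among its drafted-reports.

False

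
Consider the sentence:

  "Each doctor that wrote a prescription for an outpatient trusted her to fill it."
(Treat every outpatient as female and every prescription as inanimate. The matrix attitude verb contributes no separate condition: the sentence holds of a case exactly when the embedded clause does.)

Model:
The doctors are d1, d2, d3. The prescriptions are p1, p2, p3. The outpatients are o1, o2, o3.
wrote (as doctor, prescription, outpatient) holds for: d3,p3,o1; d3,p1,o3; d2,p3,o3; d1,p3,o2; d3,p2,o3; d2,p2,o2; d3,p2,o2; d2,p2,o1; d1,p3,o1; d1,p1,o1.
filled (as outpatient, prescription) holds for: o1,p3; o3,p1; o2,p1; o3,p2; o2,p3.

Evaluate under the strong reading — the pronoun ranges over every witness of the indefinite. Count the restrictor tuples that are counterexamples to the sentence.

5

"her" takes "an outpatient" as antecedent and "it" takes "a prescription"; both are donkey pronouns co-varying with the restrictor.
Strong reading: for every (d,p,o) with wrote(d,p,o), filled(o,p).
Restrictor triples: (d1,p1,o1)→filled(o1,p1) ✗  (d1,p3,o1)→filled(o1,p3) ✓  (d1,p3,o2)→filled(o2,p3) ✓  (d2,p2,o1)→filled(o1,p2) ✗  (d2,p2,o2)→filled(o2,p2) ✗  (d2,p3,o3)→filled(o3,p3) ✗  (d3,p1,o3)→filled(o3,p1) ✓  (d3,p2,o2)→filled(o2,p2) ✗  (d3,p2,o3)→filled(o3,p2) ✓  (d3,p3,o1)→filled(o1,p3) ✓
Counterexamples (restrictor triples failing the scope): 5.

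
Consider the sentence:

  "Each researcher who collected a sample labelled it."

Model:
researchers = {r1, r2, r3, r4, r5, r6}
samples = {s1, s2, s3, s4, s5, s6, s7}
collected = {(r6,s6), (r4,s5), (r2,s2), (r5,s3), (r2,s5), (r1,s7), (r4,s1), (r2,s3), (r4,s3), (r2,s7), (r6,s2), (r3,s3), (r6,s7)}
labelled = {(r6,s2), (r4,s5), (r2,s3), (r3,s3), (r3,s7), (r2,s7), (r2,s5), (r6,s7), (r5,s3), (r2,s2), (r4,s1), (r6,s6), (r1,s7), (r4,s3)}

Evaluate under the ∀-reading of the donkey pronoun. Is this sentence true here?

"it" takes "a sample" as antecedent — a donkey pronoun bound across the clause boundary.
Strong reading: for every (r,s) with collected(r,s), labelled(r,s).
Restrictor pairs: (r1,s7) ✓  (r2,s2) ✓  (r2,s3) ✓  (r2,s5) ✓  (r2,s7) ✓  (r3,s3) ✓  (r4,s1) ✓  (r4,s3) ✓  (r4,s5) ✓  (r5,s3) ✓  (r6,s2) ✓  (r6,s6) ✓  (r6,s7) ✓
Every restrictor pair satisfies the scope.

True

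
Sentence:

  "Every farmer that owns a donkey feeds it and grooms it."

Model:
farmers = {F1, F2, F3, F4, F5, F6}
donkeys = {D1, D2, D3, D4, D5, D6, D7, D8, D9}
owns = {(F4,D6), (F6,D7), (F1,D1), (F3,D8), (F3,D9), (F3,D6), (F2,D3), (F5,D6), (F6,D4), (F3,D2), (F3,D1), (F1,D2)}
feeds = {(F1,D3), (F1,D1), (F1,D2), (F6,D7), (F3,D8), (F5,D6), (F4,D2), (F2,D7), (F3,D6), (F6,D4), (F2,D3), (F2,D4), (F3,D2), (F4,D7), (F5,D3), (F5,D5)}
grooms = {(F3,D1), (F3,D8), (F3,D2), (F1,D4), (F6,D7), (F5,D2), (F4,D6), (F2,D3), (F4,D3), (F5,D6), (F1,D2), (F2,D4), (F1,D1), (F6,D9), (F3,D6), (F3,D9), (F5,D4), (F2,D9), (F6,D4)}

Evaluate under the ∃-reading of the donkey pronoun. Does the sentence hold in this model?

"it" takes "a donkey" as antecedent — a donkey pronoun bound across the clause boundary.
Weak reading: every farmer f with some owns-donkey has at least one owns-donkey d such that feeds(f,d) ∧ grooms(f,d).
Per farmer: F1:✓  F2:✓  F3:✓  F4:✗  F5:✓  F6:✓
F4 has no witness among its owns-donkeys.

False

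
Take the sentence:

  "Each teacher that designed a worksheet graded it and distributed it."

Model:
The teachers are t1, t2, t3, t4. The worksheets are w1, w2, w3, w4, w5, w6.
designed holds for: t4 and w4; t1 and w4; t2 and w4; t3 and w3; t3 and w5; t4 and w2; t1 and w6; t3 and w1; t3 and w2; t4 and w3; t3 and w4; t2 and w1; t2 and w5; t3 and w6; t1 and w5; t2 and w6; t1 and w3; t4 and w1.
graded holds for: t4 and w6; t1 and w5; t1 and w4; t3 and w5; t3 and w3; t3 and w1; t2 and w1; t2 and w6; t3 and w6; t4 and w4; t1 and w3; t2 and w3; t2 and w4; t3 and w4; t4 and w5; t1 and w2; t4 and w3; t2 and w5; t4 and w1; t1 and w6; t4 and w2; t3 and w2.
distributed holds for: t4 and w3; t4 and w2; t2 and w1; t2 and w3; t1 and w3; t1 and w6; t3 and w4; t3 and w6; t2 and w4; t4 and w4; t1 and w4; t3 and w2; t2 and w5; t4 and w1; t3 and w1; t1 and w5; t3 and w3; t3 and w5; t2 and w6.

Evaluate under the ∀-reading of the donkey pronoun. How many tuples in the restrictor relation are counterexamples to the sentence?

0

"it" takes "a worksheet" as antecedent — a donkey pronoun bound across the clause boundary.
Strong reading: for every (t,w) with designed(t,w), graded(t,w) ∧ distributed(t,w).
Restrictor pairs: (t1,w3) ✓  (t1,w4) ✓  (t1,w5) ✓  (t1,w6) ✓  (t2,w1) ✓  (t2,w4) ✓  (t2,w5) ✓  (t2,w6) ✓  (t3,w1) ✓  (t3,w2) ✓  (t3,w3) ✓  (t3,w4) ✓  (t3,w5) ✓  (t3,w6) ✓  (t4,w1) ✓  (t4,w2) ✓  (t4,w3) ✓  (t4,w4) ✓
Counterexamples (restrictor pairs failing the scope): 0.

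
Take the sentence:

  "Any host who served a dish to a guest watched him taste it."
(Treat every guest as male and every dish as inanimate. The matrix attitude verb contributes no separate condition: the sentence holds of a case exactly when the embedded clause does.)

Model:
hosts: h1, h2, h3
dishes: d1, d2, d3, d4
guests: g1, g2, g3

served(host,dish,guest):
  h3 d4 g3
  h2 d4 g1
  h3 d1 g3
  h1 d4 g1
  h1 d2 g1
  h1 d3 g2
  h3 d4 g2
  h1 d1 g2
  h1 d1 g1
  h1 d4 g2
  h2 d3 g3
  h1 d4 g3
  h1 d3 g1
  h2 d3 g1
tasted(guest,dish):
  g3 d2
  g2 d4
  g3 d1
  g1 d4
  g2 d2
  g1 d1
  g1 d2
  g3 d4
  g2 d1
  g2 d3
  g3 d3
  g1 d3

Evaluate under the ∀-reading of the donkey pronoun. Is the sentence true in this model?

"him" takes "a guest" as antecedent and "it" takes "a dish"; both are donkey pronouns co-varying with the restrictor.
Strong reading: for every (h,d,g) with served(h,d,g), tasted(g,d).
Restrictor triples: (h1,d1,g1)→tasted(g1,d1) ✓  (h1,d1,g2)→tasted(g2,d1) ✓  (h1,d2,g1)→tasted(g1,d2) ✓  (h1,d3,g1)→tasted(g1,d3) ✓  (h1,d3,g2)→tasted(g2,d3) ✓  (h1,d4,g1)→tasted(g1,d4) ✓  (h1,d4,g2)→tasted(g2,d4) ✓  (h1,d4,g3)→tasted(g3,d4) ✓  (h2,d3,g1)→tasted(g1,d3) ✓  (h2,d3,g3)→tasted(g3,d3) ✓  (h2,d4,g1)→tasted(g1,d4) ✓  (h3,d1,g3)→tasted(g3,d1) ✓  (h3,d4,g2)→tasted(g2,d4) ✓  (h3,d4,g3)→tasted(g3,d4) ✓
Every restrictor triple satisfies the scope.

True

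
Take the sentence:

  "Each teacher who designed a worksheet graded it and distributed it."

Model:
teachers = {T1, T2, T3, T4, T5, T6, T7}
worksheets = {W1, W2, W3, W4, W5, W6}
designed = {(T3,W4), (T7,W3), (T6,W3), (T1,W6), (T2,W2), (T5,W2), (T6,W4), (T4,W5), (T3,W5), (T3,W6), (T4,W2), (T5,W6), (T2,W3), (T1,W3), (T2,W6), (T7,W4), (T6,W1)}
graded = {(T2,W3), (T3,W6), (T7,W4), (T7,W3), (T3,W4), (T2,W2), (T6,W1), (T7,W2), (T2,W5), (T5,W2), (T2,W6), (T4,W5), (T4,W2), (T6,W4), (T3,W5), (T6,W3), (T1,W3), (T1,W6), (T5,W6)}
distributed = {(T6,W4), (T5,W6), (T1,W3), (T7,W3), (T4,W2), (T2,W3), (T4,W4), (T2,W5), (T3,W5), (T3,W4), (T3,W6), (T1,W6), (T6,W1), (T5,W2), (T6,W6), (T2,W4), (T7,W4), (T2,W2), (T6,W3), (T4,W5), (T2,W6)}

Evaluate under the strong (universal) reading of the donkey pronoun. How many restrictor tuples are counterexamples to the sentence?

0

"it" takes "a worksheet" as antecedent — a donkey pronoun bound across the clause boundary.
Strong reading: for every (t,w) with designed(t,w), graded(t,w) ∧ distributed(t,w).
Restrictor pairs: (T1,W3) ✓  (T1,W6) ✓  (T2,W2) ✓  (T2,W3) ✓  (T2,W6) ✓  (T3,W4) ✓  (T3,W5) ✓  (T3,W6) ✓  (T4,W2) ✓  (T4,W5) ✓  (T5,W2) ✓  (T5,W6) ✓  (T6,W1) ✓  (T6,W3) ✓  (T6,W4) ✓  (T7,W3) ✓  (T7,W4) ✓
Counterexamples (restrictor pairs failing the scope): 0.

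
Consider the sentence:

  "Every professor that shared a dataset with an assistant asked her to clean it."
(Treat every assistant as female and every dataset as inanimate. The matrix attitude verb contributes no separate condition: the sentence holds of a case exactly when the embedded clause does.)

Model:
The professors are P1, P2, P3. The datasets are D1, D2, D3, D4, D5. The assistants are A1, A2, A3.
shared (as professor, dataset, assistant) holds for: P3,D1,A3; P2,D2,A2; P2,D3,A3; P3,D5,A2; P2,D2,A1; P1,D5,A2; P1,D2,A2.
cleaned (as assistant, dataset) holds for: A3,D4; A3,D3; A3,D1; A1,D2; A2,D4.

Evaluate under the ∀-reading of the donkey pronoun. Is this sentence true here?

False

"her" takes "an assistant" as antecedent and "it" takes "a dataset"; both are donkey pronouns co-varying with the restrictor.
Strong reading: for every (p,d,a) with shared(p,d,a), cleaned(a,d).
Restrictor triples: (P1,D2,A2)→cleaned(A2,D2) ✗  (P1,D5,A2)→cleaned(A2,D5) ✗  (P2,D2,A1)→cleaned(A1,D2) ✓  (P2,D2,A2)→cleaned(A2,D2) ✗  (P2,D3,A3)→cleaned(A3,D3) ✓  (P3,D1,A3)→cleaned(A3,D1) ✓  (P3,D5,A2)→cleaned(A2,D5) ✗
Counterexample: (P1,D2,A2) — cleaned(A2,D2) does not hold.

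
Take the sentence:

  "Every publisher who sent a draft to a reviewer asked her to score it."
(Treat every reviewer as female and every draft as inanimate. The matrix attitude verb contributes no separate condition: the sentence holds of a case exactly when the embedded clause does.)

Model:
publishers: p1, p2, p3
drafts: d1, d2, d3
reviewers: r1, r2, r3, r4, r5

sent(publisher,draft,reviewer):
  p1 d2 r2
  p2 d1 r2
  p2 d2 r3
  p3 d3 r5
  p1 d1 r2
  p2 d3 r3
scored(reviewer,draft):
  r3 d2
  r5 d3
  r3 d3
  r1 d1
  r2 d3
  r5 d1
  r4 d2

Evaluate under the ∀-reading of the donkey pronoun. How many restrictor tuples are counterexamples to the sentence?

"her" takes "a reviewer" as antecedent and "it" takes "a draft"; both are donkey pronouns co-varying with the restrictor.
Strong reading: for every (p,d,r) with sent(p,d,r), scored(r,d).
Restrictor triples: (p1,d1,r2)→scored(r2,d1) ✗  (p1,d2,r2)→scored(r2,d2) ✗  (p2,d1,r2)→scored(r2,d1) ✗  (p2,d2,r3)→scored(r3,d2) ✓  (p2,d3,r3)→scored(r3,d3) ✓  (p3,d3,r5)→scored(r5,d3) ✓
Counterexamples (restrictor triples failing the scope): 3.

3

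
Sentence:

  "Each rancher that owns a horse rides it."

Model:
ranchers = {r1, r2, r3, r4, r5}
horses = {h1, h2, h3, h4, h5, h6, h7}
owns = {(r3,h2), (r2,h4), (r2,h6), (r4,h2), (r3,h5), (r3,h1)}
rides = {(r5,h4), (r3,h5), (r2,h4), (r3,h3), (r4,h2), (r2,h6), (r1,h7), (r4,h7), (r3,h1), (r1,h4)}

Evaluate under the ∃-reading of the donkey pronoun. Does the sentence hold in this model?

True

"it" takes "a horse" as antecedent — a donkey pronoun bound across the clause boundary.
Weak reading: every rancher r with some owns-horse has at least one owns-horse h such that rides(r,h).
Per rancher: r2:✓  r3:✓  r4:✓
Every rancher in the restrictor has a witness.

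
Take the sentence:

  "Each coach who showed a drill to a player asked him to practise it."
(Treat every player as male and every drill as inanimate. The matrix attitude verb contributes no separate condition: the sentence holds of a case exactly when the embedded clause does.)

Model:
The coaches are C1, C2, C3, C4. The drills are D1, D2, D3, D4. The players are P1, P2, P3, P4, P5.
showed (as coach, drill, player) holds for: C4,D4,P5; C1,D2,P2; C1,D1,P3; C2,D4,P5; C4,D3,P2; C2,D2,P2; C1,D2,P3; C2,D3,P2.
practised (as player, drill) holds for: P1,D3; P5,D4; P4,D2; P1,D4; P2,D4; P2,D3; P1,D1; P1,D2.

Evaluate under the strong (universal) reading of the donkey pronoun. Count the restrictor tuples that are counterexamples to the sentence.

4

"him" takes "a player" as antecedent and "it" takes "a drill"; both are donkey pronouns co-varying with the restrictor.
Strong reading: for every (c,d,p) with showed(c,d,p), practised(p,d).
Restrictor triples: (C1,D1,P3)→practised(P3,D1) ✗  (C1,D2,P2)→practised(P2,D2) ✗  (C1,D2,P3)→practised(P3,D2) ✗  (C2,D2,P2)→practised(P2,D2) ✗  (C2,D3,P2)→practised(P2,D3) ✓  (C2,D4,P5)→practised(P5,D4) ✓  (C4,D3,P2)→practised(P2,D3) ✓  (C4,D4,P5)→practised(P5,D4) ✓
Counterexamples (restrictor triples failing the scope): 4.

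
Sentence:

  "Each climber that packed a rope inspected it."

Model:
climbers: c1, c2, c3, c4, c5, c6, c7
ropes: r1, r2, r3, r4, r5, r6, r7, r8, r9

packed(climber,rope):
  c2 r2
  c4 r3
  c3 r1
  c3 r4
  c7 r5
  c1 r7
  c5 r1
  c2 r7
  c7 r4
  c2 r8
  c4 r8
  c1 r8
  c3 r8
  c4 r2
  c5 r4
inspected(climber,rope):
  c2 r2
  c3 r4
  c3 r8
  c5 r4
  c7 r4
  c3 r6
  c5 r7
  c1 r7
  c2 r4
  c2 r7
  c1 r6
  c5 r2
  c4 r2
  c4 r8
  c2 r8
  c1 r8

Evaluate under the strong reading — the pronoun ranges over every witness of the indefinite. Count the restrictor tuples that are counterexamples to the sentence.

"it" takes "a rope" as antecedent — a donkey pronoun bound across the clause boundary.
Strong reading: for every (c,r) with packed(c,r), inspected(c,r).
Restrictor pairs: (c1,r7) ✓  (c1,r8) ✓  (c2,r2) ✓  (c2,r7) ✓  (c2,r8) ✓  (c3,r1) ✗  (c3,r4) ✓  (c3,r8) ✓  (c4,r2) ✓  (c4,r3) ✗  (c4,r8) ✓  (c5,r1) ✗  (c5,r4) ✓  (c7,r4) ✓  (c7,r5) ✗
Counterexamples (restrictor pairs failing the scope): 4.

4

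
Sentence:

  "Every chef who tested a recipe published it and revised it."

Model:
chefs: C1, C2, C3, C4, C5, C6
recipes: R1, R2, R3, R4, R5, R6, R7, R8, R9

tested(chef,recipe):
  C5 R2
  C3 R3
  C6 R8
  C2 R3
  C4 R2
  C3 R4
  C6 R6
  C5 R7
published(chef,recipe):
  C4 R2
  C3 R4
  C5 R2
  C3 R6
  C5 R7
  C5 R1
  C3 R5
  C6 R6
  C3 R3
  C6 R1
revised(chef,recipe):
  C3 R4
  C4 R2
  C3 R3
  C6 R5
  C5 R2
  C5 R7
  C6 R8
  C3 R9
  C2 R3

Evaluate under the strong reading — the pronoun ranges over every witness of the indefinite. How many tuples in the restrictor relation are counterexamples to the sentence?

3

"it" takes "a recipe" as antecedent — a donkey pronoun bound across the clause boundary.
Strong reading: for every (c,r) with tested(c,r), published(c,r) ∧ revised(c,r).
Restrictor pairs: (C2,R3) ✗  (C3,R3) ✓  (C3,R4) ✓  (C4,R2) ✓  (C5,R2) ✓  (C5,R7) ✓  (C6,R6) ✗  (C6,R8) ✗
Counterexamples (restrictor pairs failing the scope): 3.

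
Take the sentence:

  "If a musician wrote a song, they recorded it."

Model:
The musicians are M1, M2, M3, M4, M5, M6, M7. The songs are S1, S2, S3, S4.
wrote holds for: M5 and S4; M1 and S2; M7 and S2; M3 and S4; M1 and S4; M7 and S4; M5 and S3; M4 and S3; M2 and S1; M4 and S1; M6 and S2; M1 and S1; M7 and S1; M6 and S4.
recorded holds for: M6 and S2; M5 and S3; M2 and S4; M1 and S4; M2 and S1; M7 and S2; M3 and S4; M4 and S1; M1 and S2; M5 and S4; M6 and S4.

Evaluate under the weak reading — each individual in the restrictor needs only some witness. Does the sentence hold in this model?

"it" takes "a song" as antecedent — a donkey pronoun bound across the clause boundary.
Weak reading: every musician m with some wrote-song has at least one wrote-song s such that recorded(m,s).
Per musician: M1:✓  M2:✓  M3:✓  M4:✓  M5:✓  M6:✓  M7:✓
Every musician in the restrictor has a witness.

True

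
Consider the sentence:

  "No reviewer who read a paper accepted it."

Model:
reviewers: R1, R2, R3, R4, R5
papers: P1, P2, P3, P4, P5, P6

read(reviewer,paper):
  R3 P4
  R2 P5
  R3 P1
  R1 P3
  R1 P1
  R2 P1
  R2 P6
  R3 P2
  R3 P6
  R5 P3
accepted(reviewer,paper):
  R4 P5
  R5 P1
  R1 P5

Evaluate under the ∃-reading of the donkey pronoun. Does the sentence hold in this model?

True

"it" takes "a paper" as antecedent — a donkey pronoun bound across the clause boundary.
Truth condition: for no (r,p) with read(r,p) does accepted(r,p) hold.
Restrictor pairs — does the scope hold? (R1,P1):fails  (R1,P3):fails  (R2,P1):fails  (R2,P5):fails  (R2,P6):fails  (R3,P1):fails  (R3,P2):fails  (R3,P4):fails  (R3,P6):fails  (R5,P3):fails
Scope holds for no restrictor pair, so the sentence is true.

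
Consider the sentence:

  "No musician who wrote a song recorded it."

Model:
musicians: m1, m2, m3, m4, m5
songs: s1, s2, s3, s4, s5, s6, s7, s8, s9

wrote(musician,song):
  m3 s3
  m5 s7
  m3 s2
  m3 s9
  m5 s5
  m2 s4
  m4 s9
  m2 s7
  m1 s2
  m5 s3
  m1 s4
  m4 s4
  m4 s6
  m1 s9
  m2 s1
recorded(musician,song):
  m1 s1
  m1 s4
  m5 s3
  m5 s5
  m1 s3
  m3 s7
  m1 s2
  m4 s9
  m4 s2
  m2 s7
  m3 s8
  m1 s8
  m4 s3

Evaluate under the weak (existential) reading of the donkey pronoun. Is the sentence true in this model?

False

"it" takes "a song" as antecedent — a donkey pronoun bound across the clause boundary.
Truth condition: for no (m,s) with wrote(m,s) does recorded(m,s) hold.
Restrictor pairs — does the scope hold? (m1,s2):holds  (m1,s4):holds  (m1,s9):fails  (m2,s1):fails  (m2,s4):fails  (m2,s7):holds  (m3,s2):fails  (m3,s3):fails  (m3,s9):fails  (m4,s4):fails  (m4,s6):fails  (m4,s9):holds  (m5,s3):holds  (m5,s5):holds  (m5,s7):fails
Scope holds for 6 pair(s), so the sentence is false.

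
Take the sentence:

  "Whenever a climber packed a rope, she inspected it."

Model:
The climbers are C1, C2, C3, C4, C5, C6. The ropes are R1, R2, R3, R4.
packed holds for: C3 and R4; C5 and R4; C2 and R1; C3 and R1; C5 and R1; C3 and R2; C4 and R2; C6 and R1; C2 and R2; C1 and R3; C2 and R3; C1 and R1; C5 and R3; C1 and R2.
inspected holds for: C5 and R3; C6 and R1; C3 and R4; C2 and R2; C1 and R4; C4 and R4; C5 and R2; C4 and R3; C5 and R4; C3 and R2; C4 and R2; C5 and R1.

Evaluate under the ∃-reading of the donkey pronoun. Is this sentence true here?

False

"it" takes "a rope" as antecedent — a donkey pronoun bound across the clause boundary.
Weak reading: every climber c with some packed-rope has at least one packed-rope r such that inspected(c,r).
Per climber: C1:✗  C2:✓  C3:✓  C4:✓  C5:✓  C6:✓
C1 has no witness among its packed-ropes.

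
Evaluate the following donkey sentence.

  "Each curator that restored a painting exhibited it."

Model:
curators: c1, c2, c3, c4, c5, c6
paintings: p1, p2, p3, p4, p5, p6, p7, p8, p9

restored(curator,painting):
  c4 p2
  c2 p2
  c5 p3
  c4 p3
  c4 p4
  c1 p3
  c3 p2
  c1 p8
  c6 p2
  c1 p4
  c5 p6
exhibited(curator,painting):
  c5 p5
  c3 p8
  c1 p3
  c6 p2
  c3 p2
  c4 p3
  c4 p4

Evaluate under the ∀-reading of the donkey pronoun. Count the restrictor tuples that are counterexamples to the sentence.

"it" takes "a painting" as antecedent — a donkey pronoun bound across the clause boundary.
Strong reading: for every (c,p) with restored(c,p), exhibited(c,p).
Restrictor pairs: (c1,p3) ✓  (c1,p4) ✗  (c1,p8) ✗  (c2,p2) ✗  (c3,p2) ✓  (c4,p2) ✗  (c4,p3) ✓  (c4,p4) ✓  (c5,p3) ✗  (c5,p6) ✗  (c6,p2) ✓
Counterexamples (restrictor pairs failing the scope): 6.

6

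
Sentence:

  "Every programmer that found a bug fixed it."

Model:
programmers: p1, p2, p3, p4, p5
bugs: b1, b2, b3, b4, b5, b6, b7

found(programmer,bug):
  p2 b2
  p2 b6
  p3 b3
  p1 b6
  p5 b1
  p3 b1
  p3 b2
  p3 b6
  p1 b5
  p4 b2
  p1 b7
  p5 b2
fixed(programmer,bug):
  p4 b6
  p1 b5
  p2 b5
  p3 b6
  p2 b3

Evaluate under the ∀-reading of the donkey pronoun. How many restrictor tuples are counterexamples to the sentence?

"it" takes "a bug" as antecedent — a donkey pronoun bound across the clause boundary.
Strong reading: for every (p,b) with found(p,b), fixed(p,b).
Restrictor pairs: (p1,b5) ✓  (p1,b6) ✗  (p1,b7) ✗  (p2,b2) ✗  (p2,b6) ✗  (p3,b1) ✗  (p3,b2) ✗  (p3,b3) ✗  (p3,b6) ✓  (p4,b2) ✗  (p5,b1) ✗  (p5,b2) ✗
Counterexamples (restrictor pairs failing the scope): 10.

10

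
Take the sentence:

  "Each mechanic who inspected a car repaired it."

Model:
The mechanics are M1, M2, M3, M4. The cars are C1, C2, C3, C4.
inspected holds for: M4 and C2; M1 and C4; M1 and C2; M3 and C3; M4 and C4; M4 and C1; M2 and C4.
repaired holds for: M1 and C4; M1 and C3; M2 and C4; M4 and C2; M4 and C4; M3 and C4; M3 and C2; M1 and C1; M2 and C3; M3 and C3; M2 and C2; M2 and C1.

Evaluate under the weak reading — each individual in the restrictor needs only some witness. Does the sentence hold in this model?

"it" takes "a car" as antecedent — a donkey pronoun bound across the clause boundary.
Weak reading: every mechanic m with some inspected-car has at least one inspected-car c such that repaired(m,c).
Per mechanic: M1:✓  M2:✓  M3:✓  M4:✓
Every mechanic in the restrictor has a witness.

True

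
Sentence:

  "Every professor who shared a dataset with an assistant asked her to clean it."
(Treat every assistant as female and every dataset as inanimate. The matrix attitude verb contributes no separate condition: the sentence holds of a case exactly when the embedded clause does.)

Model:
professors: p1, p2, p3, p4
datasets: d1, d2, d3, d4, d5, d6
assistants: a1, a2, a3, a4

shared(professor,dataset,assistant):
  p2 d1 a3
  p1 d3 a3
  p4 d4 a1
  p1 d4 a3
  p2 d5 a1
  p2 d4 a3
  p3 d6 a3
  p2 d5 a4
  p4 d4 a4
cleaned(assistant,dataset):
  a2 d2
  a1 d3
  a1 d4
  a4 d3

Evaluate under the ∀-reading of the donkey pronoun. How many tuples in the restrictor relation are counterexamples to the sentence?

"her" takes "an assistant" as antecedent and "it" takes "a dataset"; both are donkey pronouns co-varying with the restrictor.
Strong reading: for every (p,d,a) with shared(p,d,a), cleaned(a,d).
Restrictor triples: (p1,d3,a3)→cleaned(a3,d3) ✗  (p1,d4,a3)→cleaned(a3,d4) ✗  (p2,d1,a3)→cleaned(a3,d1) ✗  (p2,d4,a3)→cleaned(a3,d4) ✗  (p2,d5,a1)→cleaned(a1,d5) ✗  (p2,d5,a4)→cleaned(a4,d5) ✗  (p3,d6,a3)→cleaned(a3,d6) ✗  (p4,d4,a1)→cleaned(a1,d4) ✓  (p4,d4,a4)→cleaned(a4,d4) ✗
Counterexamples (restrictor triples failing the scope): 8.

8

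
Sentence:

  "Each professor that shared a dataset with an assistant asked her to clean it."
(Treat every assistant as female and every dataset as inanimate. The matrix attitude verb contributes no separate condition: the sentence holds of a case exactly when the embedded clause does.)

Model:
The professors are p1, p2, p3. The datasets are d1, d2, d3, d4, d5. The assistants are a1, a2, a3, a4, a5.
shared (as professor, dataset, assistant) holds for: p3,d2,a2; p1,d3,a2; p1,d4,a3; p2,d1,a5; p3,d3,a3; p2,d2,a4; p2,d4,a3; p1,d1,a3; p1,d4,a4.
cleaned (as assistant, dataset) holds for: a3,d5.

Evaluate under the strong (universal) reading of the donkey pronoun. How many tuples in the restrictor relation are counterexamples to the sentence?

"her" takes "an assistant" as antecedent and "it" takes "a dataset"; both are donkey pronouns co-varying with the restrictor.
Strong reading: for every (p,d,a) with shared(p,d,a), cleaned(a,d).
Restrictor triples: (p1,d1,a3)→cleaned(a3,d1) ✗  (p1,d3,a2)→cleaned(a2,d3) ✗  (p1,d4,a3)→cleaned(a3,d4) ✗  (p1,d4,a4)→cleaned(a4,d4) ✗  (p2,d1,a5)→cleaned(a5,d1) ✗  (p2,d2,a4)→cleaned(a4,d2) ✗  (p2,d4,a3)→cleaned(a3,d4) ✗  (p3,d2,a2)→cleaned(a2,d2) ✗  (p3,d3,a3)→cleaned(a3,d3) ✗
Counterexamples (restrictor triples failing the scope): 9.

9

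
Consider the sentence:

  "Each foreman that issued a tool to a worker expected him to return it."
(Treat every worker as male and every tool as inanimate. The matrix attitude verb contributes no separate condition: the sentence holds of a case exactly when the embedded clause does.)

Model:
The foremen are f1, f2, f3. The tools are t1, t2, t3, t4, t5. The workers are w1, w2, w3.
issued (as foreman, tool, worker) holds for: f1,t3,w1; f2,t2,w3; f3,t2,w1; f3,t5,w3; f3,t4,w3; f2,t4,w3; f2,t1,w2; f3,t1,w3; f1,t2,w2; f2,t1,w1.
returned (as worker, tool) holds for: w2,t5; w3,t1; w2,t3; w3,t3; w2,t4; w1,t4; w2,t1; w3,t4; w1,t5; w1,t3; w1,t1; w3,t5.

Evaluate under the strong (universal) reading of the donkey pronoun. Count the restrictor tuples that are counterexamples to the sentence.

"him" takes "a worker" as antecedent and "it" takes "a tool"; both are donkey pronouns co-varying with the restrictor.
Strong reading: for every (f,t,w) with issued(f,t,w), returned(w,t).
Restrictor triples: (f1,t2,w2)→returned(w2,t2) ✗  (f1,t3,w1)→returned(w1,t3) ✓  (f2,t1,w1)→returned(w1,t1) ✓  (f2,t1,w2)→returned(w2,t1) ✓  (f2,t2,w3)→returned(w3,t2) ✗  (f2,t4,w3)→returned(w3,t4) ✓  (f3,t1,w3)→returned(w3,t1) ✓  (f3,t2,w1)→returned(w1,t2) ✗  (f3,t4,w3)→returned(w3,t4) ✓  (f3,t5,w3)→returned(w3,t5) ✓
Counterexamples (restrictor triples failing the scope): 3.

3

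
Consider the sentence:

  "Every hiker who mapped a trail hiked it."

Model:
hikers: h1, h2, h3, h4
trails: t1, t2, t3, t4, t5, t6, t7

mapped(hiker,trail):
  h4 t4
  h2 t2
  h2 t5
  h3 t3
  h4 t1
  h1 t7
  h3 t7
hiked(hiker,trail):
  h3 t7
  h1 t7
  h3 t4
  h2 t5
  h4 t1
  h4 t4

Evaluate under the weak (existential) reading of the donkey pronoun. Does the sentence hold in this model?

"it" takes "a trail" as antecedent — a donkey pronoun bound across the clause boundary.
Weak reading: every hiker h with some mapped-trail has at least one mapped-trail t such that hiked(h,t).
Per hiker: h1:✓  h2:✓  h3:✓  h4:✓
Every hiker in the restrictor has a witness.

True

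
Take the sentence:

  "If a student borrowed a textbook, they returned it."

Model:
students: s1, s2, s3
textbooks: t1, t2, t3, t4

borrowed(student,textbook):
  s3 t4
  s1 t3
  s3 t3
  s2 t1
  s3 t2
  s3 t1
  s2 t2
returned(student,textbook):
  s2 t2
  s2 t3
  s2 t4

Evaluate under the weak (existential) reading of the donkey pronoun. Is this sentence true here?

"it" takes "a textbook" as antecedent — a donkey pronoun bound across the clause boundary.
Weak reading: every student s with some borrowed-textbook has at least one borrowed-textbook t such that returned(s,t).
Per student: s1:✗  s2:✓  s3:✗
s1 has no witness among its borrowed-textbooks.

False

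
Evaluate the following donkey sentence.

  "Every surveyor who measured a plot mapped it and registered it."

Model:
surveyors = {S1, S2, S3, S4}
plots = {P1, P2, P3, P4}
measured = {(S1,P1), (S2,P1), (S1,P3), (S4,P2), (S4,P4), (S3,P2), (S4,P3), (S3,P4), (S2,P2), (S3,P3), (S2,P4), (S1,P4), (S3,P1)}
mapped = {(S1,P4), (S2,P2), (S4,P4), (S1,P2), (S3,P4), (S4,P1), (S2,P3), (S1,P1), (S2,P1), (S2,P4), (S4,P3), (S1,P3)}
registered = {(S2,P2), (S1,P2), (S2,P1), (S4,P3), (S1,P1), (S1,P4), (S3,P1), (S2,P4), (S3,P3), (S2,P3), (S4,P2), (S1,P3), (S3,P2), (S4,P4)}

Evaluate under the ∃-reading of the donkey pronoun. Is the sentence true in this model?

"it" takes "a plot" as antecedent — a donkey pronoun bound across the clause boundary.
Weak reading: every surveyor s with some measured-plot has at least one measured-plot p such that mapped(s,p) ∧ registered(s,p).
Per surveyor: S1:✓  S2:✓  S3:✗  S4:✓
S3 has no witness among its measured-plots.

False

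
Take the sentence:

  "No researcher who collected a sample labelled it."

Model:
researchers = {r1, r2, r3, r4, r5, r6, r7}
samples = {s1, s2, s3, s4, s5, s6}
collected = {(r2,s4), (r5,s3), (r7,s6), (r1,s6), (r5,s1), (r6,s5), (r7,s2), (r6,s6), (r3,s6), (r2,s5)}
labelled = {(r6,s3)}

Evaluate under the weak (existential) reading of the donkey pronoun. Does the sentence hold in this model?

True

"it" takes "a sample" as antecedent — a donkey pronoun bound across the clause boundary.
Truth condition: for no (r,s) with collected(r,s) does labelled(r,s) hold.
Restrictor pairs — does the scope hold? (r1,s6):fails  (r2,s4):fails  (r2,s5):fails  (r3,s6):fails  (r5,s1):fails  (r5,s3):fails  (r6,s5):fails  (r6,s6):fails  (r7,s2):fails  (r7,s6):fails
Scope holds for no restrictor pair, so the sentence is true.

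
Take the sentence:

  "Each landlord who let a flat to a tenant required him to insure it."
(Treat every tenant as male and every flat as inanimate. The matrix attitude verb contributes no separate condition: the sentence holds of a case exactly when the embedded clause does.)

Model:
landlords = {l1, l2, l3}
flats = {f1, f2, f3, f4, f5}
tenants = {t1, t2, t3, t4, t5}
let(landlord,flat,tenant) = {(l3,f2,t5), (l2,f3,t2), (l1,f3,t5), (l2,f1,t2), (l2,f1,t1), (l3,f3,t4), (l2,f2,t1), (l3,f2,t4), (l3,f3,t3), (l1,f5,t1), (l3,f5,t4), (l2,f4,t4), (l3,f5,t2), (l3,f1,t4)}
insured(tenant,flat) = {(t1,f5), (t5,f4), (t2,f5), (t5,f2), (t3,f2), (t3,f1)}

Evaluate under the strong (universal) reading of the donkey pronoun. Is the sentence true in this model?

"him" takes "a tenant" as antecedent and "it" takes "a flat"; both are donkey pronouns co-varying with the restrictor.
Strong reading: for every (l,f,t) with let(l,f,t), insured(t,f).
Restrictor triples: (l1,f3,t5)→insured(t5,f3) ✗  (l1,f5,t1)→insured(t1,f5) ✓  (l2,f1,t1)→insured(t1,f1) ✗  (l2,f1,t2)→insured(t2,f1) ✗  (l2,f2,t1)→insured(t1,f2) ✗  (l2,f3,t2)→insured(t2,f3) ✗  (l2,f4,t4)→insured(t4,f4) ✗  (l3,f1,t4)→insured(t4,f1) ✗  (l3,f2,t4)→insured(t4,f2) ✗  (l3,f2,t5)→insured(t5,f2) ✓  (l3,f3,t3)→insured(t3,f3) ✗  (l3,f3,t4)→insured(t4,f3) ✗  (l3,f5,t2)→insured(t2,f5) ✓  (l3,f5,t4)→insured(t4,f5) ✗
Counterexample: (l1,f3,t5) — insured(t5,f3) does not hold.

False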